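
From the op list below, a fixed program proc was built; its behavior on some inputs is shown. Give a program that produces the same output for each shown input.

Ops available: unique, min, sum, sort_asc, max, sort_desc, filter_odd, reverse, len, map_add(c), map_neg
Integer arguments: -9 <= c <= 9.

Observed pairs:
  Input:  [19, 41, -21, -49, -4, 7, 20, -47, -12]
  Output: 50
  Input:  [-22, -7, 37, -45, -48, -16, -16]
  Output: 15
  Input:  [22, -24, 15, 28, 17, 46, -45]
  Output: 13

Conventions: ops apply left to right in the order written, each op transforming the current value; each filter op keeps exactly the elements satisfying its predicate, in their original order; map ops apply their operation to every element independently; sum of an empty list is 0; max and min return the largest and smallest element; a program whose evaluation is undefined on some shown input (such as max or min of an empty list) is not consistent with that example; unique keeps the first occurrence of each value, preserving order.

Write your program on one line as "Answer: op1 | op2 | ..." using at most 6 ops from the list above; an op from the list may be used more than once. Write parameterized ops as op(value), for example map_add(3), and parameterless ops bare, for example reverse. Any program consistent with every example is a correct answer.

map_neg | filter_odd | sort_asc | reverse | sum

Check, running the answer program on each example:
  [19, 41, -21, -49, -4, 7, 20, -47, -12] -> [-19, -41, 21, 49, 4, -7, -20, 47, 12] -> [-19, -41, 21, 49, -7, 47] -> [-41, -19, -7, 21, 47, 49] -> [49, 47, 21, -7, -19, -41] -> 50
  [-22, -7, 37, -45, -48, -16, -16] -> [22, 7, -37, 45, 48, 16, 16] -> [7, -37, 45] -> [-37, 7, 45] -> [45, 7, -37] -> 15
  [22, -24, 15, 28, 17, 46, -45] -> [-22, 24, -15, -28, -17, -46, 45] -> [-15, -17, 45] -> [-17, -15, 45] -> [45, -15, -17] -> 13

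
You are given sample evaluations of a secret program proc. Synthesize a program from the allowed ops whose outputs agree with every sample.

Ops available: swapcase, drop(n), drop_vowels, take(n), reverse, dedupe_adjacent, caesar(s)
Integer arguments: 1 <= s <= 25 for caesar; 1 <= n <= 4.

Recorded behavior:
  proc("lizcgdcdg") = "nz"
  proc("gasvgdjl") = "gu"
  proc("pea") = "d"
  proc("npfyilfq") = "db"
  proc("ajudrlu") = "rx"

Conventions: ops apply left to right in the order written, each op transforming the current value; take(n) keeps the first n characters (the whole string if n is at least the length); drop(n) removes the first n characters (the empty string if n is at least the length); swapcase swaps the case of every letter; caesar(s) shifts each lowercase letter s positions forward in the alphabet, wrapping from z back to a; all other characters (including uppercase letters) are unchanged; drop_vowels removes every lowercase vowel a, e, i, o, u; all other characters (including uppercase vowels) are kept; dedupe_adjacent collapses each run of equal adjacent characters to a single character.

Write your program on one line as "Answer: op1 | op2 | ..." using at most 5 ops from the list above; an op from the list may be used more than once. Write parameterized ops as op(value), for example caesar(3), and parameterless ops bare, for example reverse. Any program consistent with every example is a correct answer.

drop_vowels | caesar(14) | take(3) | take(2) | reverse

Check, running the answer program on each example:
  "lizcgdcdg" -> "lzcgdcdg" -> "znqurqru" -> "znq" -> "zn" -> "nz"
  "gasvgdjl" -> "gsvgdjl" -> "ugjurxz" -> "ugj" -> "ug" -> "gu"
  "pea" -> "p" -> "d" -> "d" -> "d" -> "d"
  "npfyilfq" -> "npfylfq" -> "bdtmzte" -> "bdt" -> "bd" -> "db"
  "ajudrlu" -> "jdrl" -> "xrfz" -> "xrf" -> "xr" -> "rx"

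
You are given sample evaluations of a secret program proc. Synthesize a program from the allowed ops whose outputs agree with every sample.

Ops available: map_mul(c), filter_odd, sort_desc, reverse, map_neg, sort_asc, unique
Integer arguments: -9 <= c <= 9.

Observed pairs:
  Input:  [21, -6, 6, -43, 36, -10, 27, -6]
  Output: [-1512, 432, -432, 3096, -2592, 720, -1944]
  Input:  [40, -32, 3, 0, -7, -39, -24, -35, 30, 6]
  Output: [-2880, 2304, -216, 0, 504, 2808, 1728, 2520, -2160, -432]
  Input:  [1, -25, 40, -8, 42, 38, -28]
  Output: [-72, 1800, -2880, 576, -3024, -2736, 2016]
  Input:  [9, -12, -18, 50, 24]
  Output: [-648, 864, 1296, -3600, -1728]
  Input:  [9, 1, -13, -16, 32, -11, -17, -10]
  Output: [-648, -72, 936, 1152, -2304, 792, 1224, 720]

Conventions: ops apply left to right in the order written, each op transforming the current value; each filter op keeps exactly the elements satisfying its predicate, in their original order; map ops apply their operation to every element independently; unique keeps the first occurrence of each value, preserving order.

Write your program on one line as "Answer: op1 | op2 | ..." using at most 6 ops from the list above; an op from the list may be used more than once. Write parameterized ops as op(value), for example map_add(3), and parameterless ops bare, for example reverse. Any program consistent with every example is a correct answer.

map_mul(4) | unique | reverse | map_mul(-6) | map_mul(3) | reverse

Check, running the answer program on each example:
  [21, -6, 6, -43, 36, -10, 27, -6] -> [84, -24, 24, -172, 144, -40, 108, -24] -> [84, -24, 24, -172, 144, -40, 108] -> [108, -40, 144, -172, 24, -24, 84] -> [-648, 240, -864, 1032, -144, 144, -504] -> [-1944, 720, -2592, 3096, -432, 432, -1512] -> [-1512, 432, -432, 3096, -2592, 720, -1944]
  [40, -32, 3, 0, -7, -39, -24, -35, 30, 6] -> [160, -128, 12, 0, -28, -156, -96, -140, 120, 24] -> [160, -128, 12, 0, -28, -156, -96, -140, 120, 24] -> [24, 120, -140, -96, -156, -28, 0, 12, -128, 160] -> [-144, -720, 840, 576, 936, 168, 0, -72, 768, -960] -> [-432, -2160, 2520, 1728, 2808, 504, 0, -216, 2304, -2880] -> [-2880, 2304, -216, 0, 504, 2808, 1728, 2520, -2160, -432]
  [1, -25, 40, -8, 42, 38, -28] -> [4, -100, 160, -32, 168, 152, -112] -> [4, -100, 160, -32, 168, 152, -112] -> [-112, 152, 168, -32, 160, -100, 4] -> [672, -912, -1008, 192, -960, 600, -24] -> [2016, -2736, -3024, 576, -2880, 1800, -72] -> [-72, 1800, -2880, 576, -3024, -2736, 2016]
  [9, -12, -18, 50, 24] -> [36, -48, -72, 200, 96] -> [36, -48, -72, 200, 96] -> [96, 200, -72, -48, 36] -> [-576, -1200, 432, 288, -216] -> [-1728, -3600, 1296, 864, -648] -> [-648, 864, 1296, -3600, -1728]
  [9, 1, -13, -16, 32, -11, -17, -10] -> [36, 4, -52, -64, 128, -44, -68, -40] -> [36, 4, -52, -64, 128, -44, -68, -40] -> [-40, -68, -44, 128, -64, -52, 4, 36] -> [240, 408, 264, -768, 384, 312, -24, -216] -> [720, 1224, 792, -2304, 1152, 936, -72, -648] -> [-648, -72, 936, 1152, -2304, 792, 1224, 720]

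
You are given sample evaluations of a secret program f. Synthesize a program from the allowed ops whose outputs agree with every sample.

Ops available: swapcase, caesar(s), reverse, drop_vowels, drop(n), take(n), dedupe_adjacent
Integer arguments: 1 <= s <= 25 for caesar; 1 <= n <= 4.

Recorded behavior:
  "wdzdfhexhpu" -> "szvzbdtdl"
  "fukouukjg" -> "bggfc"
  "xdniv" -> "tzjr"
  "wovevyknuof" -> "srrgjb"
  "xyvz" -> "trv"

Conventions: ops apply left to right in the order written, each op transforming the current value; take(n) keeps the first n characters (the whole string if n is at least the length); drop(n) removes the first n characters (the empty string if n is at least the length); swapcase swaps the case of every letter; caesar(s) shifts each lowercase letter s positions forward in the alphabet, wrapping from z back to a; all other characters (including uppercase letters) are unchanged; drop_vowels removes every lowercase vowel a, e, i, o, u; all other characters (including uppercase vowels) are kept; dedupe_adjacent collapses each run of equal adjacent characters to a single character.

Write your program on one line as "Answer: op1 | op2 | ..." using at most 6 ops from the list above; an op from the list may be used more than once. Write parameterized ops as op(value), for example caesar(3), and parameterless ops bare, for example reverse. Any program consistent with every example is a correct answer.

reverse | drop_vowels | reverse | caesar(22) | drop_vowels

Check, running the answer program on each example:
  "wdzdfhexhpu" -> "uphxehfdzdw" -> "phxhfdzdw" -> "wdzdfhxhp" -> "szvzbdtdl" -> "szvzbdtdl"
  "fukouukjg" -> "gjkuuokuf" -> "gjkkf" -> "fkkjg" -> "bggfc" -> "bggfc"
  "xdniv" -> "vindx" -> "vndx" -> "xdnv" -> "tzjr" -> "tzjr"
  "wovevyknuof" -> "founkyvevow" -> "fnkyvvw" -> "wvvyknf" -> "srrugjb" -> "srrgjb"
  "xyvz" -> "zvyx" -> "zvyx" -> "xyvz" -> "turv" -> "trv"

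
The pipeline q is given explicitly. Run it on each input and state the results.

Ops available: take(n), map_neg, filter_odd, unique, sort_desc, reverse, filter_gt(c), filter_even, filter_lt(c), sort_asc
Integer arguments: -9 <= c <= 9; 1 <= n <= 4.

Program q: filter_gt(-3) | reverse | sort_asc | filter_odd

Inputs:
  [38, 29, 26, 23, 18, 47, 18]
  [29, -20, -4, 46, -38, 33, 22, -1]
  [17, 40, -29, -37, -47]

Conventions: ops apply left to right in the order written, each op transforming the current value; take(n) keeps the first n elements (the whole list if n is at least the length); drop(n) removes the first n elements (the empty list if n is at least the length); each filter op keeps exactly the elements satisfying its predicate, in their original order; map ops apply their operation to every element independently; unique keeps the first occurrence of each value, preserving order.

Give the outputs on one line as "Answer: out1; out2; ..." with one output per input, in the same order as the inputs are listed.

[23, 29, 47]; [-1, 29, 33]; [17]

Execution, op by op:
  [38, 29, 26, 23, 18, 47, 18] -> [38, 29, 26, 23, 18, 47, 18] -> [18, 47, 18, 23, 26, 29, 38] -> [18, 18, 23, 26, 29, 38, 47] -> [23, 29, 47]
  [29, -20, -4, 46, -38, 33, 22, -1] -> [29, 46, 33, 22, -1] -> [-1, 22, 33, 46, 29] -> [-1, 22, 29, 33, 46] -> [-1, 29, 33]
  [17, 40, -29, -37, -47] -> [17, 40] -> [40, 17] -> [17, 40] -> [17]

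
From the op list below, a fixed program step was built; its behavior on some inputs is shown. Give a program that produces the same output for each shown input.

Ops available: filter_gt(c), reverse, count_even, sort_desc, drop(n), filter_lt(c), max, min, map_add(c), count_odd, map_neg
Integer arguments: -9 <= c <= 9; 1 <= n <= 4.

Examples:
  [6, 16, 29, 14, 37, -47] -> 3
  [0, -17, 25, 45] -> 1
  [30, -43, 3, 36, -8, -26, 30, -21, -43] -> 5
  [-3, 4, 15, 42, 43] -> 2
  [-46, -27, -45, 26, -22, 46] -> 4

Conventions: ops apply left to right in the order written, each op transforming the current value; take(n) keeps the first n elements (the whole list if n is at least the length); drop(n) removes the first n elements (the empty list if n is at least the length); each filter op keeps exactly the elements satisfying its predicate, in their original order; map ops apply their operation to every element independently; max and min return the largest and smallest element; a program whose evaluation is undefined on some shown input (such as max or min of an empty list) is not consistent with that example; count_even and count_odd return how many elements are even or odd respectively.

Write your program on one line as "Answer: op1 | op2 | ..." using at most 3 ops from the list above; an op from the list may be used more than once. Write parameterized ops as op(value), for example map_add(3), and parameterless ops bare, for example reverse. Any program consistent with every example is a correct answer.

map_add(5) | count_odd

Check, running the answer program on each example:
  [6, 16, 29, 14, 37, -47] -> [11, 21, 34, 19, 42, -42] -> 3
  [0, -17, 25, 45] -> [5, -12, 30, 50] -> 1
  [30, -43, 3, 36, -8, -26, 30, -21, -43] -> [35, -38, 8, 41, -3, -21, 35, -16, -38] -> 5
  [-3, 4, 15, 42, 43] -> [2, 9, 20, 47, 48] -> 2
  [-46, -27, -45, 26, -22, 46] -> [-41, -22, -40, 31, -17, 51] -> 4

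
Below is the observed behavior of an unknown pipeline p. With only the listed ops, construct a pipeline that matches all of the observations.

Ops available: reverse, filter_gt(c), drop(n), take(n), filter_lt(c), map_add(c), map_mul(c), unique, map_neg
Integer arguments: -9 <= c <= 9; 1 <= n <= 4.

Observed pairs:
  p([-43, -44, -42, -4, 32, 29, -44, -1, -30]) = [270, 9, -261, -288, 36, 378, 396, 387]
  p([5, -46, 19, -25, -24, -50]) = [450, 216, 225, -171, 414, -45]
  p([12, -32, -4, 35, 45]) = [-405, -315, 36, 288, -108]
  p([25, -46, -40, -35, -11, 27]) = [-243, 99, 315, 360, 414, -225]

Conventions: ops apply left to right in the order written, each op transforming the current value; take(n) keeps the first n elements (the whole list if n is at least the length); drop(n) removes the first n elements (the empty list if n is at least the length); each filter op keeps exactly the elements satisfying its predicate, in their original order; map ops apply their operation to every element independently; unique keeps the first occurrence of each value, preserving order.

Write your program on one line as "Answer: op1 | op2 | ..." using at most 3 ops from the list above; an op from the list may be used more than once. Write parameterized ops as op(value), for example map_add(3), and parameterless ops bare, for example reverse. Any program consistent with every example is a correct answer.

map_mul(-9) | unique | reverse

Check, running the answer program on each example:
  [-43, -44, -42, -4, 32, 29, -44, -1, -30] -> [387, 396, 378, 36, -288, -261, 396, 9, 270] -> [387, 396, 378, 36, -288, -261, 9, 270] -> [270, 9, -261, -288, 36, 378, 396, 387]
  [5, -46, 19, -25, -24, -50] -> [-45, 414, -171, 225, 216, 450] -> [-45, 414, -171, 225, 216, 450] -> [450, 216, 225, -171, 414, -45]
  [12, -32, -4, 35, 45] -> [-108, 288, 36, -315, -405] -> [-108, 288, 36, -315, -405] -> [-405, -315, 36, 288, -108]
  [25, -46, -40, -35, -11, 27] -> [-225, 414, 360, 315, 99, -243] -> [-225, 414, 360, 315, 99, -243] -> [-243, 99, 315, 360, 414, -225]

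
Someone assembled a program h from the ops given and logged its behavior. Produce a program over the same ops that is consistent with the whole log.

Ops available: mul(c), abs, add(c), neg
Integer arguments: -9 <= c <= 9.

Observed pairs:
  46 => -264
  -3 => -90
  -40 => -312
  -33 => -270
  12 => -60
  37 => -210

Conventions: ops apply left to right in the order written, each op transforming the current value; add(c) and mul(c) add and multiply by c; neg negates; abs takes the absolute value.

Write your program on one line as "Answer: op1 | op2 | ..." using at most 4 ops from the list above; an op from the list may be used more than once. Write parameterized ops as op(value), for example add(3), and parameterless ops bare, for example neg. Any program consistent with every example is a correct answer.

add(-7) | abs | add(5) | mul(-6)

Check, running the answer program on each example:
  46 -> 39 -> 39 -> 44 -> -264
  -3 -> -10 -> 10 -> 15 -> -90
  -40 -> -47 -> 47 -> 52 -> -312
  -33 -> -40 -> 40 -> 45 -> -270
  12 -> 5 -> 5 -> 10 -> -60
  37 -> 30 -> 30 -> 35 -> -210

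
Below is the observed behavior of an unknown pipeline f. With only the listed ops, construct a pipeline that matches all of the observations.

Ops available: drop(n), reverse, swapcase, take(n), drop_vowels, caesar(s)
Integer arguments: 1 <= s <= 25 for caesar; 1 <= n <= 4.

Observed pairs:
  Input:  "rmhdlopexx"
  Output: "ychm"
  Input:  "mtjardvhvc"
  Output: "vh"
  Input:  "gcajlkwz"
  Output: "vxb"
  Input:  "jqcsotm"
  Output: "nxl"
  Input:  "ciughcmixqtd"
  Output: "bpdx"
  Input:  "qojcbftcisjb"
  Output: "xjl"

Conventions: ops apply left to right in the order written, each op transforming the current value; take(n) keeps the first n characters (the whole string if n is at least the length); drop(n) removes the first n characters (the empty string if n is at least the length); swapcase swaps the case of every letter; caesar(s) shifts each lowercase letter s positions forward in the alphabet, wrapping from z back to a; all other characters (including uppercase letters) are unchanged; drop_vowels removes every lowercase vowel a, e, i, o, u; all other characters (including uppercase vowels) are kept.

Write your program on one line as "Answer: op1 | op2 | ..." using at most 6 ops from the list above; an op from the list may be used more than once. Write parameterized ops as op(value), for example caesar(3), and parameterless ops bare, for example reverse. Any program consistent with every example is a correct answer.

caesar(15) | take(4) | caesar(6) | drop_vowels | reverse

Check, running the answer program on each example:
  "rmhdlopexx" -> "gbwsadetmm" -> "gbws" -> "mhcy" -> "mhcy" -> "ychm"
  "mtjardvhvc" -> "biypgskwkr" -> "biyp" -> "hoev" -> "hv" -> "vh"
  "gcajlkwz" -> "vrpyazlo" -> "vrpy" -> "bxve" -> "bxv" -> "vxb"
  "jqcsotm" -> "yfrhdib" -> "yfrh" -> "elxn" -> "lxn" -> "nxl"
  "ciughcmixqtd" -> "rxjvwrbxmfis" -> "rxjv" -> "xdpb" -> "xdpb" -> "bpdx"
  "qojcbftcisjb" -> "fdyrquirxhyq" -> "fdyr" -> "ljex" -> "ljx" -> "xjl"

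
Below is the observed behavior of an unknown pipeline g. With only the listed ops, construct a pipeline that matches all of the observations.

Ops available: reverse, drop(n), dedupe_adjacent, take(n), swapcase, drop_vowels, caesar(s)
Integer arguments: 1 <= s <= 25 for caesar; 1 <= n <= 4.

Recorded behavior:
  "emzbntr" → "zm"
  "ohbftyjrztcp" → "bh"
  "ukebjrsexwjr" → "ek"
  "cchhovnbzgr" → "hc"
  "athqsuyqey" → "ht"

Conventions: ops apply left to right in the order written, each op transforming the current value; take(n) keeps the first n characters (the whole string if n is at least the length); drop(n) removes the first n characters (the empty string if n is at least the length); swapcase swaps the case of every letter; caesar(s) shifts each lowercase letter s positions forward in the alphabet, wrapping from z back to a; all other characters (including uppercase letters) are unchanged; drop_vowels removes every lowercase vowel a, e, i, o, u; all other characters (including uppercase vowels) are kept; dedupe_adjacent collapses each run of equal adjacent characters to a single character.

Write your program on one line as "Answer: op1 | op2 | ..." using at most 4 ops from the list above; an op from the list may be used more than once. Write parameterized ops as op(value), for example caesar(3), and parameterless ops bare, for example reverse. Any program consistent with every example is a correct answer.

take(3) | drop(1) | reverse

Check, running the answer program on each example:
  "emzbntr" -> "emz" -> "mz" -> "zm"
  "ohbftyjrztcp" -> "ohb" -> "hb" -> "bh"
  "ukebjrsexwjr" -> "uke" -> "ke" -> "ek"
  "cchhovnbzgr" -> "cch" -> "ch" -> "hc"
  "athqsuyqey" -> "ath" -> "th" -> "ht"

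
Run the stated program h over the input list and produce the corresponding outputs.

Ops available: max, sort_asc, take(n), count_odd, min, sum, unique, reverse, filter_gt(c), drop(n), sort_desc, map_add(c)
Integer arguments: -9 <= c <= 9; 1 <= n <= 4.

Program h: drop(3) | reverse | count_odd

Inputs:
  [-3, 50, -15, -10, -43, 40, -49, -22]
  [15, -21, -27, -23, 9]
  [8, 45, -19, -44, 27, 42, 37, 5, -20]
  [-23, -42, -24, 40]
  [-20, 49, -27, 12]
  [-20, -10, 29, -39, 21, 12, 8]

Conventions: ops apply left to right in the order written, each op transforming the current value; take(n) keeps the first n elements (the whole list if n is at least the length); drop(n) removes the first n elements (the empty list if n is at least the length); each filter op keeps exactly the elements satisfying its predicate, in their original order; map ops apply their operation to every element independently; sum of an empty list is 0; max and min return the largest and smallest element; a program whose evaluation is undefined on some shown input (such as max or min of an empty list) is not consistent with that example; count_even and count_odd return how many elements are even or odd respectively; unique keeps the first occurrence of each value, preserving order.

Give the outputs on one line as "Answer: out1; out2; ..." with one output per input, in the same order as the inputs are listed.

2; 2; 3; 0; 0; 2

Execution, op by op:
  [-3, 50, -15, -10, -43, 40, -49, -22] -> [-10, -43, 40, -49, -22] -> [-22, -49, 40, -43, -10] -> 2
  [15, -21, -27, -23, 9] -> [-23, 9] -> [9, -23] -> 2
  [8, 45, -19, -44, 27, 42, 37, 5, -20] -> [-44, 27, 42, 37, 5, -20] -> [-20, 5, 37, 42, 27, -44] -> 3
  [-23, -42, -24, 40] -> [40] -> [40] -> 0
  [-20, 49, -27, 12] -> [12] -> [12] -> 0
  [-20, -10, 29, -39, 21, 12, 8] -> [-39, 21, 12, 8] -> [8, 12, 21, -39] -> 2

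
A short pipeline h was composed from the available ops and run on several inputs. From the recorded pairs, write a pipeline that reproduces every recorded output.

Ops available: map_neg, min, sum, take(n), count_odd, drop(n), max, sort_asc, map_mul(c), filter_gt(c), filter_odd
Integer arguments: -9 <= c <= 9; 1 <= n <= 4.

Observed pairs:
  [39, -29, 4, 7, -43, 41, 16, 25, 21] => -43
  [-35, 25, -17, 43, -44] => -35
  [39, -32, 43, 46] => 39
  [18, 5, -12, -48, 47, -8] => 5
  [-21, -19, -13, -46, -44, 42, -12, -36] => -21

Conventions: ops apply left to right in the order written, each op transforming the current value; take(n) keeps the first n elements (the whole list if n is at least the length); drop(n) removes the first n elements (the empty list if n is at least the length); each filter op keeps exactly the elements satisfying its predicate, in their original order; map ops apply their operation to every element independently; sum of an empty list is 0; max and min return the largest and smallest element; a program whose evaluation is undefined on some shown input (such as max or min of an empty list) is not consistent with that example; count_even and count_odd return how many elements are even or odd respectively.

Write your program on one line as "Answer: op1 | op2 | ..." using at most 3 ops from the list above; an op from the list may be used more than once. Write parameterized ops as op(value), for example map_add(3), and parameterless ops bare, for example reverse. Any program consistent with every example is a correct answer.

filter_odd | min

Check, running the answer program on each example:
  [39, -29, 4, 7, -43, 41, 16, 25, 21] -> [39, -29, 7, -43, 41, 25, 21] -> -43
  [-35, 25, -17, 43, -44] -> [-35, 25, -17, 43] -> -35
  [39, -32, 43, 46] -> [39, 43] -> 39
  [18, 5, -12, -48, 47, -8] -> [5, 47] -> 5
  [-21, -19, -13, -46, -44, 42, -12, -36] -> [-21, -19, -13] -> -21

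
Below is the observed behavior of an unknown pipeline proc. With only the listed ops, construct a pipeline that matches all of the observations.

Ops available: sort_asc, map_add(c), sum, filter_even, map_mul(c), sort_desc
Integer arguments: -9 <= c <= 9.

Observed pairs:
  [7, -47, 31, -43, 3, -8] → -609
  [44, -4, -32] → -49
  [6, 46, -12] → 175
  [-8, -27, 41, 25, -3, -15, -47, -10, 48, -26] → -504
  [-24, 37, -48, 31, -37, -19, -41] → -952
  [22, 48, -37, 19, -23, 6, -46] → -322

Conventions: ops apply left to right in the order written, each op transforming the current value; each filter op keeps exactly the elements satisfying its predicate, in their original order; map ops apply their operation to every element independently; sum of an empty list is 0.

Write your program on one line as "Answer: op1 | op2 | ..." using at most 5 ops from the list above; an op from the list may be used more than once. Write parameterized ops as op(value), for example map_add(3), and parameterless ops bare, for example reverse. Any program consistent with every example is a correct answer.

sort_asc | map_add(-5) | map_mul(7) | sum

Check, running the answer program on each example:
  [7, -47, 31, -43, 3, -8] -> [-47, -43, -8, 3, 7, 31] -> [-52, -48, -13, -2, 2, 26] -> [-364, -336, -91, -14, 14, 182] -> -609
  [44, -4, -32] -> [-32, -4, 44] -> [-37, -9, 39] -> [-259, -63, 273] -> -49
  [6, 46, -12] -> [-12, 6, 46] -> [-17, 1, 41] -> [-119, 7, 287] -> 175
  [-8, -27, 41, 25, -3, -15, -47, -10, 48, -26] -> [-47, -27, -26, -15, -10, -8, -3, 25, 41, 48] -> [-52, -32, -31, -20, -15, -13, -8, 20, 36, 43] -> [-364, -224, -217, -140, -105, -91, -56, 140, 252, 301] -> -504
  [-24, 37, -48, 31, -37, -19, -41] -> [-48, -41, -37, -24, -19, 31, 37] -> [-53, -46, -42, -29, -24, 26, 32] -> [-371, -322, -294, -203, -168, 182, 224] -> -952
  [22, 48, -37, 19, -23, 6, -46] -> [-46, -37, -23, 6, 19, 22, 48] -> [-51, -42, -28, 1, 14, 17, 43] -> [-357, -294, -196, 7, 98, 119, 301] -> -322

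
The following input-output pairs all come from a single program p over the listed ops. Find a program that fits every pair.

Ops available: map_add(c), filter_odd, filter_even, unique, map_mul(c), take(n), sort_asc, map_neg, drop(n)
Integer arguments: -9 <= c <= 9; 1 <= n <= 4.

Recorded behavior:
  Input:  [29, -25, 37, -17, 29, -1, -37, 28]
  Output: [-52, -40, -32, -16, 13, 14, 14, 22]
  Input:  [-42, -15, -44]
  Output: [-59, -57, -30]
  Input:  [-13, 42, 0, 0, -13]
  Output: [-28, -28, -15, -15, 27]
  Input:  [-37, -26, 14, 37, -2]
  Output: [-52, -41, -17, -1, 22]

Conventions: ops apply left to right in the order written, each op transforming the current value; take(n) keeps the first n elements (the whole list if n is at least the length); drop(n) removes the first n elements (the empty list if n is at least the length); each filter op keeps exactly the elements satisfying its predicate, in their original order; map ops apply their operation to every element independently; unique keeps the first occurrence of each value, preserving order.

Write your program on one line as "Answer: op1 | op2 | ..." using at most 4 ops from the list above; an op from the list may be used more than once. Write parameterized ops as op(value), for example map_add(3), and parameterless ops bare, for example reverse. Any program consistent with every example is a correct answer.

map_add(-7) | map_add(-8) | sort_asc

Check, running the answer program on each example:
  [29, -25, 37, -17, 29, -1, -37, 28] -> [22, -32, 30, -24, 22, -8, -44, 21] -> [14, -40, 22, -32, 14, -16, -52, 13] -> [-52, -40, -32, -16, 13, 14, 14, 22]
  [-42, -15, -44] -> [-49, -22, -51] -> [-57, -30, -59] -> [-59, -57, -30]
  [-13, 42, 0, 0, -13] -> [-20, 35, -7, -7, -20] -> [-28, 27, -15, -15, -28] -> [-28, -28, -15, -15, 27]
  [-37, -26, 14, 37, -2] -> [-44, -33, 7, 30, -9] -> [-52, -41, -1, 22, -17] -> [-52, -41, -17, -1, 22]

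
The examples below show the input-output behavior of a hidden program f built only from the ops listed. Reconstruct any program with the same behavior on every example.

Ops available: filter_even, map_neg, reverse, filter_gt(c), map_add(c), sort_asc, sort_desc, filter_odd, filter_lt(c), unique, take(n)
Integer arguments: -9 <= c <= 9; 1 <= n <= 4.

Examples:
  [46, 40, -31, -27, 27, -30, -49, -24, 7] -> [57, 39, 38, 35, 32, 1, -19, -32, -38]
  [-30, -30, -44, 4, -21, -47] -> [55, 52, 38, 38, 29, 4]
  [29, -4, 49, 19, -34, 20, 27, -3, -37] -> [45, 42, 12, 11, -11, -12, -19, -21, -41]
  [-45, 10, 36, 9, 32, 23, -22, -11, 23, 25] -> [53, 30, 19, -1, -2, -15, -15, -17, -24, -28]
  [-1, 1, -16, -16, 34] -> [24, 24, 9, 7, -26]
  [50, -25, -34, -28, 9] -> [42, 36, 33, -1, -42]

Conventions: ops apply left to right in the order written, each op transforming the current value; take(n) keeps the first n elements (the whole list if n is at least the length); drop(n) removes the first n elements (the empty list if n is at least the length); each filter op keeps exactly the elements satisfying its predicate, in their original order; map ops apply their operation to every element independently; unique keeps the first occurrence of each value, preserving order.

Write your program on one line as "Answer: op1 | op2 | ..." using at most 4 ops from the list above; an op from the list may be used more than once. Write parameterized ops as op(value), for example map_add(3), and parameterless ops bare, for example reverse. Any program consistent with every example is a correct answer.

map_neg | map_add(8) | sort_asc | reverse

Check, running the answer program on each example:
  [46, 40, -31, -27, 27, -30, -49, -24, 7] -> [-46, -40, 31, 27, -27, 30, 49, 24, -7] -> [-38, -32, 39, 35, -19, 38, 57, 32, 1] -> [-38, -32, -19, 1, 32, 35, 38, 39, 57] -> [57, 39, 38, 35, 32, 1, -19, -32, -38]
  [-30, -30, -44, 4, -21, -47] -> [30, 30, 44, -4, 21, 47] -> [38, 38, 52, 4, 29, 55] -> [4, 29, 38, 38, 52, 55] -> [55, 52, 38, 38, 29, 4]
  [29, -4, 49, 19, -34, 20, 27, -3, -37] -> [-29, 4, -49, -19, 34, -20, -27, 3, 37] -> [-21, 12, -41, -11, 42, -12, -19, 11, 45] -> [-41, -21, -19, -12, -11, 11, 12, 42, 45] -> [45, 42, 12, 11, -11, -12, -19, -21, -41]
  [-45, 10, 36, 9, 32, 23, -22, -11, 23, 25] -> [45, -10, -36, -9, -32, -23, 22, 11, -23, -25] -> [53, -2, -28, -1, -24, -15, 30, 19, -15, -17] -> [-28, -24, -17, -15, -15, -2, -1, 19, 30, 53] -> [53, 30, 19, -1, -2, -15, -15, -17, -24, -28]
  [-1, 1, -16, -16, 34] -> [1, -1, 16, 16, -34] -> [9, 7, 24, 24, -26] -> [-26, 7, 9, 24, 24] -> [24, 24, 9, 7, -26]
  [50, -25, -34, -28, 9] -> [-50, 25, 34, 28, -9] -> [-42, 33, 42, 36, -1] -> [-42, -1, 33, 36, 42] -> [42, 36, 33, -1, -42]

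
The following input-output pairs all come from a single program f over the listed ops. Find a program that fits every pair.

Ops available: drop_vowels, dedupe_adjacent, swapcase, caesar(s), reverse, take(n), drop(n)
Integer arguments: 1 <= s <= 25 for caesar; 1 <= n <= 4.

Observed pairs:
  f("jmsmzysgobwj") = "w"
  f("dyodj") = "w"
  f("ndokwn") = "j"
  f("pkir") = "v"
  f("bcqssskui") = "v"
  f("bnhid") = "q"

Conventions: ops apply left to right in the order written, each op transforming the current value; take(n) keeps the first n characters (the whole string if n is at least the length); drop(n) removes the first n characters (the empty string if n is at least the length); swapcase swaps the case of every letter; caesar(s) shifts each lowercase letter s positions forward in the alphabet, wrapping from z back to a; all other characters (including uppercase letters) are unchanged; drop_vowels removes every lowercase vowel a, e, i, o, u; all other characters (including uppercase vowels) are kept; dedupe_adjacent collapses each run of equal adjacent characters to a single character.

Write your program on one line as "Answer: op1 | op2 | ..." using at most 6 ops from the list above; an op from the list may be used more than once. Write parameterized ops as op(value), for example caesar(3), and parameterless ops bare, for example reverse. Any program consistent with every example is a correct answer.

dedupe_adjacent | caesar(13) | reverse | drop_vowels | take(1)

Check, running the answer program on each example:
  "jmsmzysgobwj" -> "jmsmzysgobwj" -> "wzfzmlftbojw" -> "wjobtflmzfzw" -> "wjbtflmzfzw" -> "w"
  "dyodj" -> "dyodj" -> "qlbqw" -> "wqblq" -> "wqblq" -> "w"
  "ndokwn" -> "ndokwn" -> "aqbxja" -> "ajxbqa" -> "jxbq" -> "j"
  "pkir" -> "pkir" -> "cxve" -> "evxc" -> "vxc" -> "v"
  "bcqssskui" -> "bcqskui" -> "opdfxhv" -> "vhxfdpo" -> "vhxfdp" -> "v"
  "bnhid" -> "bnhid" -> "oauvq" -> "qvuao" -> "qv" -> "q"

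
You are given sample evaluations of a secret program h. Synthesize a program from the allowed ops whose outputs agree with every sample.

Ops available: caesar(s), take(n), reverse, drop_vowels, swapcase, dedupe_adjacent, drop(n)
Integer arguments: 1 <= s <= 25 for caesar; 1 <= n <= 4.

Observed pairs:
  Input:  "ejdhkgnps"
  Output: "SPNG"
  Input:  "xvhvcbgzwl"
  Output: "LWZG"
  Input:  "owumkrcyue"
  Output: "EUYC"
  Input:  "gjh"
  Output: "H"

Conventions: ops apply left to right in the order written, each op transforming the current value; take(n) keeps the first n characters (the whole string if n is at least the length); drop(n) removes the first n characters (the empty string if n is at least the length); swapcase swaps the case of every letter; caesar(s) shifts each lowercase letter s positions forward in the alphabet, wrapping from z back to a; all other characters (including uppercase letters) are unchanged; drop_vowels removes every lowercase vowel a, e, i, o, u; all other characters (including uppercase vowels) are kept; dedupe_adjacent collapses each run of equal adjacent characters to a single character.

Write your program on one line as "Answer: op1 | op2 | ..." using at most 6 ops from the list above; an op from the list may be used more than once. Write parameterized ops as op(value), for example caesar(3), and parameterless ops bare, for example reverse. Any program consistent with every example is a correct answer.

drop(1) | drop(1) | reverse | take(4) | swapcase

Check, running the answer program on each example:
  "ejdhkgnps" -> "jdhkgnps" -> "dhkgnps" -> "spngkhd" -> "spng" -> "SPNG"
  "xvhvcbgzwl" -> "vhvcbgzwl" -> "hvcbgzwl" -> "lwzgbcvh" -> "lwzg" -> "LWZG"
  "owumkrcyue" -> "wumkrcyue" -> "umkrcyue" -> "euycrkmu" -> "euyc" -> "EUYC"
  "gjh" -> "jh" -> "h" -> "h" -> "h" -> "H"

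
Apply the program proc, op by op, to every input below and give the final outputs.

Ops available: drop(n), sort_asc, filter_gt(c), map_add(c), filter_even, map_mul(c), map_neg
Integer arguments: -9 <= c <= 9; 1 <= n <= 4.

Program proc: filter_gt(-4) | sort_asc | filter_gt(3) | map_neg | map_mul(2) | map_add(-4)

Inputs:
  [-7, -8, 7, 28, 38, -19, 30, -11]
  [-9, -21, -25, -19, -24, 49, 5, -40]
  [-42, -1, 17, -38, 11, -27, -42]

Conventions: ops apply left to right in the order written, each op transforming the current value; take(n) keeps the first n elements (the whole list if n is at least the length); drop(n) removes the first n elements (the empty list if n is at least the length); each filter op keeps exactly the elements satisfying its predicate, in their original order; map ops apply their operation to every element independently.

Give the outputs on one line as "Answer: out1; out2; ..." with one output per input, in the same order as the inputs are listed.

Execution, op by op:
  [-7, -8, 7, 28, 38, -19, 30, -11] -> [7, 28, 38, 30] -> [7, 28, 30, 38] -> [7, 28, 30, 38] -> [-7, -28, -30, -38] -> [-14, -56, -60, -76] -> [-18, -60, -64, -80]
  [-9, -21, -25, -19, -24, 49, 5, -40] -> [49, 5] -> [5, 49] -> [5, 49] -> [-5, -49] -> [-10, -98] -> [-14, -102]
  [-42, -1, 17, -38, 11, -27, -42] -> [-1, 17, 11] -> [-1, 11, 17] -> [11, 17] -> [-11, -17] -> [-22, -34] -> [-26, -38]

[-18, -60, -64, -80]; [-14, -102]; [-26, -38]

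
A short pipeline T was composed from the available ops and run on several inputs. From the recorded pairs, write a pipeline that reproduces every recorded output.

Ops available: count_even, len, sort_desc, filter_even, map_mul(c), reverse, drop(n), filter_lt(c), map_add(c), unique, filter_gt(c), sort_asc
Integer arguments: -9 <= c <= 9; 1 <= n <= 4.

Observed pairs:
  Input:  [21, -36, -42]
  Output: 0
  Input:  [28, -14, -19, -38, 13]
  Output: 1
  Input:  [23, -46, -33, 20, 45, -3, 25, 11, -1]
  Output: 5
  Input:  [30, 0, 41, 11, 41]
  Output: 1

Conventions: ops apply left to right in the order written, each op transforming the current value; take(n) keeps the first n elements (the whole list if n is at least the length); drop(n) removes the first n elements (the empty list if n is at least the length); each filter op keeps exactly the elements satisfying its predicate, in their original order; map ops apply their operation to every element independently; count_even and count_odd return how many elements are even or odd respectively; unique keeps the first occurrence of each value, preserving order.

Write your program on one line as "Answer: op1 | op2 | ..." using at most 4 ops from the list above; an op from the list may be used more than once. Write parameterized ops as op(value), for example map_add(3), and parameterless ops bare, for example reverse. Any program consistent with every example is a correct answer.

sort_desc | sort_asc | drop(4) | len

Check, running the answer program on each example:
  [21, -36, -42] -> [21, -36, -42] -> [-42, -36, 21] -> [] -> 0
  [28, -14, -19, -38, 13] -> [28, 13, -14, -19, -38] -> [-38, -19, -14, 13, 28] -> [28] -> 1
  [23, -46, -33, 20, 45, -3, 25, 11, -1] -> [45, 25, 23, 20, 11, -1, -3, -33, -46] -> [-46, -33, -3, -1, 11, 20, 23, 25, 45] -> [11, 20, 23, 25, 45] -> 5
  [30, 0, 41, 11, 41] -> [41, 41, 30, 11, 0] -> [0, 11, 30, 41, 41] -> [41] -> 1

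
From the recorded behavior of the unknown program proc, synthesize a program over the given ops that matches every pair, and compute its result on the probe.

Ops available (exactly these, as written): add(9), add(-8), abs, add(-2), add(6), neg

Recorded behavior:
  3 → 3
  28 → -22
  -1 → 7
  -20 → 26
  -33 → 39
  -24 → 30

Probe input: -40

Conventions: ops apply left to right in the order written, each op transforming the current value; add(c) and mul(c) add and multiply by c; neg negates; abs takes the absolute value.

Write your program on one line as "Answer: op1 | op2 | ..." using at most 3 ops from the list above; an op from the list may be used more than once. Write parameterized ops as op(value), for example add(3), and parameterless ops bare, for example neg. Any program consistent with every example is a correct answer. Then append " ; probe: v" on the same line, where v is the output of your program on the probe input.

neg | add(6) ; probe: 46

Check, running the answer program on each example:
  3 -> -3 -> 3
  28 -> -28 -> -22
  -1 -> 1 -> 7
  -20 -> 20 -> 26
  -33 -> 33 -> 39
  -24 -> 24 -> 30
  probe: -40 -> 40 -> 46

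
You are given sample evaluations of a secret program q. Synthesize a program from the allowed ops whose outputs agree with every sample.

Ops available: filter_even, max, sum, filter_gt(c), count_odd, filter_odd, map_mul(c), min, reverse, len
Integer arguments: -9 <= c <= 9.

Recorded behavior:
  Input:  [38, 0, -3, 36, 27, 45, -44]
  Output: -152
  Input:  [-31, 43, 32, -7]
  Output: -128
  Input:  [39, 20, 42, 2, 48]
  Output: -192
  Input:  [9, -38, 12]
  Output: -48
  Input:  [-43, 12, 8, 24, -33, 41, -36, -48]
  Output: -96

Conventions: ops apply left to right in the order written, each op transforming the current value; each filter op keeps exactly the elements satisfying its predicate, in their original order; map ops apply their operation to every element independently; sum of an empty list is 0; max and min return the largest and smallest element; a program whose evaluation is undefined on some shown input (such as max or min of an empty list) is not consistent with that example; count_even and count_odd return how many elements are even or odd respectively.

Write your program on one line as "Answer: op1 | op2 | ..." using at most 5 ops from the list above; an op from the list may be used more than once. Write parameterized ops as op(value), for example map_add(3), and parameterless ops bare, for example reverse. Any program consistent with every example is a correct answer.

filter_even | map_mul(-4) | reverse | min

Check, running the answer program on each example:
  [38, 0, -3, 36, 27, 45, -44] -> [38, 0, 36, -44] -> [-152, 0, -144, 176] -> [176, -144, 0, -152] -> -152
  [-31, 43, 32, -7] -> [32] -> [-128] -> [-128] -> -128
  [39, 20, 42, 2, 48] -> [20, 42, 2, 48] -> [-80, -168, -8, -192] -> [-192, -8, -168, -80] -> -192
  [9, -38, 12] -> [-38, 12] -> [152, -48] -> [-48, 152] -> -48
  [-43, 12, 8, 24, -33, 41, -36, -48] -> [12, 8, 24, -36, -48] -> [-48, -32, -96, 144, 192] -> [192, 144, -96, -32, -48] -> -96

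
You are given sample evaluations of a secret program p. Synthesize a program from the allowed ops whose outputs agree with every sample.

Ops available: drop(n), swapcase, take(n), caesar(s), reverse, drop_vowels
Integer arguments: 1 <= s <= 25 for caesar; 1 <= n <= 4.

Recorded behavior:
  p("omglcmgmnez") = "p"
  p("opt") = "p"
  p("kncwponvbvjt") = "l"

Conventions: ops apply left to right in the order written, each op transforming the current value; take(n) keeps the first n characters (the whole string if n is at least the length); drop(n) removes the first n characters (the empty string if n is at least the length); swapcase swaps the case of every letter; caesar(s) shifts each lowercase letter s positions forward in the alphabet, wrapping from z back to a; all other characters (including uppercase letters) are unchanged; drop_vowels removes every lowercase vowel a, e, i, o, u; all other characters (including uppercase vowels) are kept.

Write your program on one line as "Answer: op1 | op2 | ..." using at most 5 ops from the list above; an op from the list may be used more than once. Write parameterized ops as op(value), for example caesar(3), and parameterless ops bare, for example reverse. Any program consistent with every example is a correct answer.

take(2) | caesar(1) | reverse | drop(1)

Check, running the answer program on each example:
  "omglcmgmnez" -> "om" -> "pn" -> "np" -> "p"
  "opt" -> "op" -> "pq" -> "qp" -> "p"
  "kncwponvbvjt" -> "kn" -> "lo" -> "ol" -> "l"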